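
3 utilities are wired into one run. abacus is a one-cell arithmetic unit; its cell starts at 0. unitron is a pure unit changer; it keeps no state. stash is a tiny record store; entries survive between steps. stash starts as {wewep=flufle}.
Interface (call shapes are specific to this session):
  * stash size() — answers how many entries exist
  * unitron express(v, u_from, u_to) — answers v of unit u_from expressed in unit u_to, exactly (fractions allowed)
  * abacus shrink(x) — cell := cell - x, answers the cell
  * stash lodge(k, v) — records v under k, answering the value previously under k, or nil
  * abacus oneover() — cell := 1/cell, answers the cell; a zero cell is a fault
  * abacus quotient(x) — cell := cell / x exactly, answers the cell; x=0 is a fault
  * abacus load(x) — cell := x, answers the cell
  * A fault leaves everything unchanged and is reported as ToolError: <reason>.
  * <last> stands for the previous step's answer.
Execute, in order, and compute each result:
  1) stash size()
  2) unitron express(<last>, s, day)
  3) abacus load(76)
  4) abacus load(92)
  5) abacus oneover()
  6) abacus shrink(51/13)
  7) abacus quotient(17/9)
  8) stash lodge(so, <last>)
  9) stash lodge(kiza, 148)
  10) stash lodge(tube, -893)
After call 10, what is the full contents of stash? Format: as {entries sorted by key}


Answer: {kiza=148, so=-42111/20332, tube=-893, wewep=flufle}

Derivation:
Next I call stash size, yielding 1.
I use unitron express using v='<last>', u_from='s', u_to='day', and see 1/86400.
Using abacus load using x='76', → 76.
Using abacus load using x='92', giving 92.
I try abacus oneover(), and get 1/92.
I try abacus shrink using x='51/13', and get -4679/1196.
Next I call abacus quotient using x='17/9', and observe -42111/20332.
Invoking stash lodge using k='so', v='<last>', giving nil.
Calling stash lodge using k='kiza', v='148', yielding nil.
Calling stash lodge using k='tube', v='-893', and get nil.


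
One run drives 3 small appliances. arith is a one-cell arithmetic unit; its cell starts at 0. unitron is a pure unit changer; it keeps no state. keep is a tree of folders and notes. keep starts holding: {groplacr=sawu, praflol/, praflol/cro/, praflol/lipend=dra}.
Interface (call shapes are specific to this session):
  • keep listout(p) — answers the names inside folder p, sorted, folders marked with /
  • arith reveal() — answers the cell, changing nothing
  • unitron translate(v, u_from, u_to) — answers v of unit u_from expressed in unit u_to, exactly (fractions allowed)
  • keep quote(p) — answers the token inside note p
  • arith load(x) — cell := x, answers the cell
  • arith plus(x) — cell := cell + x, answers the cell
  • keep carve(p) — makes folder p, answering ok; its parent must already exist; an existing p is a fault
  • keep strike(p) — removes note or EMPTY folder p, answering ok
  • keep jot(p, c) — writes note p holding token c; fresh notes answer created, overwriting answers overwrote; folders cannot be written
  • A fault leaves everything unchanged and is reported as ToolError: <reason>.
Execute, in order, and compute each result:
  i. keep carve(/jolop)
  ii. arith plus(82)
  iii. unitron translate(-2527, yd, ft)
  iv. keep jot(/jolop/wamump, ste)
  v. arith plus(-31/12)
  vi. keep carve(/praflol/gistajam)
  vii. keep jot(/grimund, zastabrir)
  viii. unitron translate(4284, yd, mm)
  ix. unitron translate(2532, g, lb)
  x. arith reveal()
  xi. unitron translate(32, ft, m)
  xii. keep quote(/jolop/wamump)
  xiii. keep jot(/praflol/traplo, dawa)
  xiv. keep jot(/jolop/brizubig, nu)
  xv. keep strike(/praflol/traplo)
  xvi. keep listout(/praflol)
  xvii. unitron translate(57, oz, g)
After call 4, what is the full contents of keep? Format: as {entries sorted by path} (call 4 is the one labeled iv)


Step: keep carve[p=/jolop]
Result: ok
Step: arith plus[x=82]
Result: 82
Step: unitron translate[v=-2527; u_from=yd; u_to=ft]
Result: -7581
Step: keep jot[p=/jolop/wamump; c=ste]
Result: created
Step: arith plus[x=-31/12]
Result: 953/12
Step: keep carve[p=/praflol/gistajam]
Result: ok
Step: keep jot[p=/grimund; c=zastabrir]
Result: created
Step: unitron translate[v=4284; u_from=yd; u_to=mm]
Result: 19586448/5
Step: unitron translate[v=2532; u_from=g; u_to=lb]
Result: 253200000/45359237
Step: arith reveal[]
Result: 953/12
Step: unitron translate[v=32; u_from=ft; u_to=m]
Result: 6096/625
Step: keep quote[p=/jolop/wamump]
Result: ste
Step: keep jot[p=/praflol/traplo; c=dawa]
Result: created
Step: keep jot[p=/jolop/brizubig; c=nu]
Result: created
Step: keep strike[p=/praflol/traplo]
Result: ok
Step: keep listout[p=/praflol]
Result: [cro/, gistajam/, lipend]
Step: unitron translate[v=57; u_from=oz; u_to=g]
Result: 2585476509/1600000

Answer: {groplacr=sawu, jolop/, jolop/wamump=ste, praflol/, praflol/cro/, praflol/lipend=dra}


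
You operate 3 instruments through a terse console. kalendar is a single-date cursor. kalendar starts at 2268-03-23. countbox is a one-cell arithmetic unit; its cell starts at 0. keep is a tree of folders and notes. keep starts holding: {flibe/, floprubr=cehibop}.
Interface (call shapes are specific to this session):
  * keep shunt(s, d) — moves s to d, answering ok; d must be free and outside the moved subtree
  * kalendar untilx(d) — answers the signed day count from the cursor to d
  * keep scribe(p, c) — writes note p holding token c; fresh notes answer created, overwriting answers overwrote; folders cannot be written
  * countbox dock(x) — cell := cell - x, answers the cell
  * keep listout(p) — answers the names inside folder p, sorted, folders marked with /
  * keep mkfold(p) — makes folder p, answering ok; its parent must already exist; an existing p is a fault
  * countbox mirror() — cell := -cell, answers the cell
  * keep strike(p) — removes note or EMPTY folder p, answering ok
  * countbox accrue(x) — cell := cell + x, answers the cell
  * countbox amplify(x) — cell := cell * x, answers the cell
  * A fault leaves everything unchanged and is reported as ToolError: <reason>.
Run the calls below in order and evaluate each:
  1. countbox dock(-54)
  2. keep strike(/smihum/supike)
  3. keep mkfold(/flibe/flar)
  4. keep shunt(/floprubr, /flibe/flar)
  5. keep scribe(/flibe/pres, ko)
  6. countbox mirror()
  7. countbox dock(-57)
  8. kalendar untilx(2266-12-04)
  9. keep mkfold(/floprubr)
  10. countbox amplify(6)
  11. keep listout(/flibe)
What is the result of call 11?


Answer: [flar/, pres]

Derivation:
>> countbox dock(-54)
<< 54
>> keep strike(/smihum/supike)
<< ToolError: not found
>> keep mkfold(/flibe/flar)
<< ok
>> keep shunt(/floprubr, /flibe/flar)
<< ToolError: exists
>> keep scribe(/flibe/pres, ko)
<< created
>> countbox mirror()
<< -54
>> countbox dock(-57)
<< 3
>> kalendar untilx(2266-12-04)
<< -475
>> keep mkfold(/floprubr)
<< ToolError: exists
>> countbox amplify(6)
<< 18
>> keep listout(/flibe)
<< [flar/, pres]


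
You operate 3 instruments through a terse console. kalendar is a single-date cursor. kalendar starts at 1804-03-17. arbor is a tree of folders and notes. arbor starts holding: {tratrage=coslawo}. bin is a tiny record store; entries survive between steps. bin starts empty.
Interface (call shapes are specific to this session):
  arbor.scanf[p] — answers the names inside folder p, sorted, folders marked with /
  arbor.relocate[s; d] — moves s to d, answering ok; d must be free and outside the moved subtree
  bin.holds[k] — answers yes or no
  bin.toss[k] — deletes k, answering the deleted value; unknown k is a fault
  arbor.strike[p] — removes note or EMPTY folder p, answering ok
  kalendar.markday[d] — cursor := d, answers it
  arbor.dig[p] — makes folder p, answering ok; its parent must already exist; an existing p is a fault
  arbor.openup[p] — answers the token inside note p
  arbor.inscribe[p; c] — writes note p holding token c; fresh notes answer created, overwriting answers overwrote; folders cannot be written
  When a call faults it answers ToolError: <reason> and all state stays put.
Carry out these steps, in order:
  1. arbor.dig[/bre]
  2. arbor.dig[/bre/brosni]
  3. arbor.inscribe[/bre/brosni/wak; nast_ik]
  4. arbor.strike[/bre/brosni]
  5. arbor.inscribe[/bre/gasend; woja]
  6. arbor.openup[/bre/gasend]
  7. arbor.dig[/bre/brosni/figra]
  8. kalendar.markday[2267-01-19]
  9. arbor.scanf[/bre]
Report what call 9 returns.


Using arbor.dig on p='/bre', and see ok.
I run arbor.dig on p='/bre/brosni', and see ok.
Invoking arbor.inscribe on p='/bre/brosni/wak', c='nast_ik', yielding created.
Calling arbor.strike on p='/bre/brosni', — result: ToolError: not empty.
I run arbor.inscribe on p='/bre/gasend', c='woja', and see created.
Calling arbor.openup on p='/bre/gasend', yielding woja.
I run arbor.dig on p='/bre/brosni/figra', and get ok.
Now I run kalendar.markday on d='2267-01-19', → 2267-01-19.
I run arbor.scanf on p='/bre', giving [brosni/, gasend].

Answer: [brosni/, gasend]


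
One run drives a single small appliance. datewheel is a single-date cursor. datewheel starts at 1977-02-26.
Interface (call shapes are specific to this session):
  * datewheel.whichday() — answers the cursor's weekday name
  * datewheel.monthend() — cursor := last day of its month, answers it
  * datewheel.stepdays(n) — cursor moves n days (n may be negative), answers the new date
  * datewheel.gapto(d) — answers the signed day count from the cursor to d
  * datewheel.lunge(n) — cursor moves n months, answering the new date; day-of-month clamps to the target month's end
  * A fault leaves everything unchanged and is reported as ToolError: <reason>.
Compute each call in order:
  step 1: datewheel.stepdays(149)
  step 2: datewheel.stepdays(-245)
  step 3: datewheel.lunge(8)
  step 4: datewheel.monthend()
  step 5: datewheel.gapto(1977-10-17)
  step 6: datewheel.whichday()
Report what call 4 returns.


Answer: 1977-07-31

Derivation:
$ datewheel.stepdays n=149
[out] 1977-07-25
$ datewheel.stepdays n=-245
[out] 1976-11-22
$ datewheel.lunge n=8
[out] 1977-07-22
$ datewheel.monthend
[out] 1977-07-31
$ datewheel.gapto d=1977-10-17
[out] 78
$ datewheel.whichday
[out] Sunday


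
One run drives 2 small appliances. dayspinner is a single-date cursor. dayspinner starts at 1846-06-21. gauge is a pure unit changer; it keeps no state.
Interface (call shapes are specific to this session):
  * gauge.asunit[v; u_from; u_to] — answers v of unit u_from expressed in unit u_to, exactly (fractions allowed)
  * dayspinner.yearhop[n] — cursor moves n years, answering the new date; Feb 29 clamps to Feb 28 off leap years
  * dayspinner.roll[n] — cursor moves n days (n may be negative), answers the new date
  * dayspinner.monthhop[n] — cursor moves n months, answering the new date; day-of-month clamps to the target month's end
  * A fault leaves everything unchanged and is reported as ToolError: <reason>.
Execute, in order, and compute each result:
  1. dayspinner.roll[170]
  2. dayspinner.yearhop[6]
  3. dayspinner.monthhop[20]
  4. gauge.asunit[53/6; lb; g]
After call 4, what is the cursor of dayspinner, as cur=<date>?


Answer: cur=1854-08-08

Derivation:
Act: roll[170]
Obs: 1846-12-08
Act: yearhop[6]
Obs: 1852-12-08
Act: monthhop[20]
Obs: 1854-08-08
Act: asunit[53/6; lb; g]
Obs: 2404039561/600000


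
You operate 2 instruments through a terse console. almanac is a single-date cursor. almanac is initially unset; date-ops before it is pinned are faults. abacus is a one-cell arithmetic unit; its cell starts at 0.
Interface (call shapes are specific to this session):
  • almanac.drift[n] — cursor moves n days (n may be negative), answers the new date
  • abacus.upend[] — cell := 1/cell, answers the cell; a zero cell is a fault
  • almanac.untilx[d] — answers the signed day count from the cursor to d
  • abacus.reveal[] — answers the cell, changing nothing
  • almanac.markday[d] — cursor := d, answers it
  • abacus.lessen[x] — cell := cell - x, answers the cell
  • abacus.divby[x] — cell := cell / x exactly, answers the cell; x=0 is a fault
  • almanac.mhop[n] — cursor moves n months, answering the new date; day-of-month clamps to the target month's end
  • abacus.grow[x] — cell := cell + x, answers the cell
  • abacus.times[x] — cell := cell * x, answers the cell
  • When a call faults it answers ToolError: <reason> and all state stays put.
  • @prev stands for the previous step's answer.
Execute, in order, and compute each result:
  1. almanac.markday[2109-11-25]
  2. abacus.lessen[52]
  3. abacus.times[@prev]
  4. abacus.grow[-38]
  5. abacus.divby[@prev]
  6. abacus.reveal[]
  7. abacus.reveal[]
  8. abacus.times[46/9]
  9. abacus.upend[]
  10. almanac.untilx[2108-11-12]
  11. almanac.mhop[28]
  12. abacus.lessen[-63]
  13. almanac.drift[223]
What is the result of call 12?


Answer: 2907/46

Derivation:
-> almanac.markday(d→2109-11-25)
<- 2109-11-25
-> abacus.lessen(x→52)
<- -52
-> abacus.times(x→@prev)
<- 2704
-> abacus.grow(x→-38)
<- 2666
-> abacus.divby(x→@prev)
<- 1
-> abacus.reveal()
<- 1
-> abacus.reveal()
<- 1
-> abacus.times(x→46/9)
<- 46/9
-> abacus.upend()
<- 9/46
-> almanac.untilx(d→2108-11-12)
<- -378
-> almanac.mhop(n→28)
<- 2112-03-25
-> abacus.lessen(x→-63)
<- 2907/46
-> almanac.drift(n→223)
<- 2112-11-03


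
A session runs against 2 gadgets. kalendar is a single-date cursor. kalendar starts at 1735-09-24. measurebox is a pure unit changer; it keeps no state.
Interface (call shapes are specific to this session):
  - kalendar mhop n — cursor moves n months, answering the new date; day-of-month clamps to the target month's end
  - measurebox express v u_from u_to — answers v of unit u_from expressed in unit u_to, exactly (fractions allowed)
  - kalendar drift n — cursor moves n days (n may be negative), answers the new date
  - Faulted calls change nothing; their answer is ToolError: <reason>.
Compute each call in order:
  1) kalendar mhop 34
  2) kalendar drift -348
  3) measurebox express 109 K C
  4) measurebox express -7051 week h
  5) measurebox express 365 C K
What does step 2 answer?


==> kalendar mhop(n='34')
<== 1738-07-24
==> kalendar drift(n='-348')
<== 1737-08-10
==> measurebox express(v='109', u_from='K', u_to='C')
<== -3283/20
==> measurebox express(v='-7051', u_from='week', u_to='h')
<== -1184568
==> measurebox express(v='365', u_from='C', u_to='K')
<== 12763/20

Answer: 1737-08-10


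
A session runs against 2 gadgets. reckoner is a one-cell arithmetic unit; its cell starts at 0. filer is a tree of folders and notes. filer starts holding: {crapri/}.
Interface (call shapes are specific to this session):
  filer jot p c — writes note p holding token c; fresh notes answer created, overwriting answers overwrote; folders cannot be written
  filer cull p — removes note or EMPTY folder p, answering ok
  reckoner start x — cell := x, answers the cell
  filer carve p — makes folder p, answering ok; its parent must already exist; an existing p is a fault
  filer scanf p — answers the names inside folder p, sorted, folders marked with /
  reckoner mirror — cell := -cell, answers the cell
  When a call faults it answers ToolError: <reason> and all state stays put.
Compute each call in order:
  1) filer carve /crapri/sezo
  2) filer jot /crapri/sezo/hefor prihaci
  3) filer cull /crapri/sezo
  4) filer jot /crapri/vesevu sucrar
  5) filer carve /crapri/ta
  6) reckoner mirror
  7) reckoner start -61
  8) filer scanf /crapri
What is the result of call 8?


>> filer carve(/crapri/sezo)
<< ok
>> filer jot(/crapri/sezo/hefor, prihaci)
<< created
>> filer cull(/crapri/sezo)
<< ToolError: not empty
>> filer jot(/crapri/vesevu, sucrar)
<< created
>> filer carve(/crapri/ta)
<< ok
>> reckoner mirror()
<< 0
>> reckoner start(-61)
<< -61
>> filer scanf(/crapri)
<< [sezo/, ta/, vesevu]

Answer: [sezo/, ta/, vesevu]


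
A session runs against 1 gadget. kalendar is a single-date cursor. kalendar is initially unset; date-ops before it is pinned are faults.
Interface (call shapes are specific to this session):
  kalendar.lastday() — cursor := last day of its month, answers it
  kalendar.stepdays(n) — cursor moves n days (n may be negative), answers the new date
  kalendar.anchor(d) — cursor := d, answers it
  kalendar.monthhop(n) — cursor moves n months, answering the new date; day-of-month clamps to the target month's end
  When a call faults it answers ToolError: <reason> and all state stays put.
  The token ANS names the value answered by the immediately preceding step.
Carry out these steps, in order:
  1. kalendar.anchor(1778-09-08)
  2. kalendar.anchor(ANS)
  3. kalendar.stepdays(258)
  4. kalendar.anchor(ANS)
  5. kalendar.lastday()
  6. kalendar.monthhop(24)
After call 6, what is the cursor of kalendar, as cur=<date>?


Answer: cur=1781-05-31

Derivation:
Next I call kalendar.anchor using 1778-09-08: 1778-09-08.
I invoke kalendar.anchor using ANS, and get 1778-09-08.
Invoking kalendar.stepdays using 258, → 1779-05-24.
Invoking kalendar.anchor using ANS: 1779-05-24.
Using kalendar.lastday, yielding 1779-05-31.
I try kalendar.monthhop using 24, and get 1781-05-31.


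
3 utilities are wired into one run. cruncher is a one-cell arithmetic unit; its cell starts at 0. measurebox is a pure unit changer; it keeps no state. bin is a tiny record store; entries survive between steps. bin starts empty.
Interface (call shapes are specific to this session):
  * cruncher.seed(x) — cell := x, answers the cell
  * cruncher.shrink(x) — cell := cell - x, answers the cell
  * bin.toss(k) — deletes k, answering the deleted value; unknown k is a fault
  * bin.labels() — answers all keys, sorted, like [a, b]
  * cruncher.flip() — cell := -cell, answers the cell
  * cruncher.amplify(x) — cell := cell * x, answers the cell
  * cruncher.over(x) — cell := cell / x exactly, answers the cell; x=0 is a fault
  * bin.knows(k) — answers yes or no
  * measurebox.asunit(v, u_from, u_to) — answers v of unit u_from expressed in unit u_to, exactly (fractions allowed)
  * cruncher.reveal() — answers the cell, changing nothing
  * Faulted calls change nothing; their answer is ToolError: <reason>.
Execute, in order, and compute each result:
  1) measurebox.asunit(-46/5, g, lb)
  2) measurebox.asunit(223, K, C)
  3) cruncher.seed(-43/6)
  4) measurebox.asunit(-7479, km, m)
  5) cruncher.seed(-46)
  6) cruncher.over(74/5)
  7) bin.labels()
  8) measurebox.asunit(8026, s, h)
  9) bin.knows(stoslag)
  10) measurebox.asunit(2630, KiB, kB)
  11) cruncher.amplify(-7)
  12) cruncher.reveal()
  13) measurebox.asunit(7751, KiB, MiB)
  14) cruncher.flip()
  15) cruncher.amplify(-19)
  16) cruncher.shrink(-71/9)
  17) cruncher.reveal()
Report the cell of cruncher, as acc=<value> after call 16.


~$ measurebox.asunit v: -46/5 u_from: g u_to: lb
[out] -920000/45359237
~$ measurebox.asunit v: 223 u_from: K u_to: C
[out] -1003/20
~$ cruncher.seed x: -43/6
[out] -43/6
~$ measurebox.asunit v: -7479 u_from: km u_to: m
[out] -7479000
~$ cruncher.seed x: -46
[out] -46
~$ cruncher.over x: 74/5
[out] -115/37
~$ bin.labels
[out] []
~$ measurebox.asunit v: 8026 u_from: s u_to: h
[out] 4013/1800
~$ bin.knows k: stoslag
[out] no
~$ measurebox.asunit v: 2630 u_from: KiB u_to: kB
[out] 67328/25
~$ cruncher.amplify x: -7
[out] 805/37
~$ cruncher.reveal
[out] 805/37
~$ measurebox.asunit v: 7751 u_from: KiB u_to: MiB
[out] 7751/1024
~$ cruncher.flip
[out] -805/37
~$ cruncher.amplify x: -19
[out] 15295/37
~$ cruncher.shrink x: -71/9
[out] 140282/333
~$ cruncher.reveal
[out] 140282/333

Answer: acc=140282/333


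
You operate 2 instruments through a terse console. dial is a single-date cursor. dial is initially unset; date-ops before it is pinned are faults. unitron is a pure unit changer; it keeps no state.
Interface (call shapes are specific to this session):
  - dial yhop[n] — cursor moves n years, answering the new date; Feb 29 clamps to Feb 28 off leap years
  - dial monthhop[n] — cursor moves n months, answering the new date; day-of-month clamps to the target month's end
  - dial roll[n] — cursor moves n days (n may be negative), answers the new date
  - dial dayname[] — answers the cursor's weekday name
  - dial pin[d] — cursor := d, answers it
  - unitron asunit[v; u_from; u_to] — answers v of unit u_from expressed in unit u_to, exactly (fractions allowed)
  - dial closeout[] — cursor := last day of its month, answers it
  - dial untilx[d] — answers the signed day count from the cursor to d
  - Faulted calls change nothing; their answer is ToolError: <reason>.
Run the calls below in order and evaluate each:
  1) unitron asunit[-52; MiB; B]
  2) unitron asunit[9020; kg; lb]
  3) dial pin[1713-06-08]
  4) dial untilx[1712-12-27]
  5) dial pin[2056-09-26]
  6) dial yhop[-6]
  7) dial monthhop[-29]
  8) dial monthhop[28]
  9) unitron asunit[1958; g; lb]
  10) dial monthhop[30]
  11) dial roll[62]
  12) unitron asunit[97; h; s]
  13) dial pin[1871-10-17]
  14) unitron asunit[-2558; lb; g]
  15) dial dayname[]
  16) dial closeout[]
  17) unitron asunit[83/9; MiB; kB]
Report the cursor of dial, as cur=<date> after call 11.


Answer: cur=2053-04-29

Derivation:
% unitron asunit v=-52 u_from=MiB u_to=B
[out] -54525952
% unitron asunit v=9020 u_from=kg u_to=lb
[out] 82000000000/4123567
% dial pin d=1713-06-08
[out] 1713-06-08
% dial untilx d=1712-12-27
[out] -163
% dial pin d=2056-09-26
[out] 2056-09-26
% dial yhop n=-6
[out] 2050-09-26
% dial monthhop n=-29
[out] 2048-04-26
% dial monthhop n=28
[out] 2050-08-26
% unitron asunit v=1958 u_from=g u_to=lb
[out] 17800000/4123567
% dial monthhop n=30
[out] 2053-02-26
% dial roll n=62
[out] 2053-04-29
% unitron asunit v=97 u_from=h u_to=s
[out] 349200
% dial pin d=1871-10-17
[out] 1871-10-17
% unitron asunit v=-2558 u_from=lb u_to=g
[out] -58014464123/50000
% dial dayname
[out] Tuesday
% dial closeout
[out] 1871-10-31
% unitron asunit v=83/9 u_from=MiB u_to=kB
[out] 10878976/1125


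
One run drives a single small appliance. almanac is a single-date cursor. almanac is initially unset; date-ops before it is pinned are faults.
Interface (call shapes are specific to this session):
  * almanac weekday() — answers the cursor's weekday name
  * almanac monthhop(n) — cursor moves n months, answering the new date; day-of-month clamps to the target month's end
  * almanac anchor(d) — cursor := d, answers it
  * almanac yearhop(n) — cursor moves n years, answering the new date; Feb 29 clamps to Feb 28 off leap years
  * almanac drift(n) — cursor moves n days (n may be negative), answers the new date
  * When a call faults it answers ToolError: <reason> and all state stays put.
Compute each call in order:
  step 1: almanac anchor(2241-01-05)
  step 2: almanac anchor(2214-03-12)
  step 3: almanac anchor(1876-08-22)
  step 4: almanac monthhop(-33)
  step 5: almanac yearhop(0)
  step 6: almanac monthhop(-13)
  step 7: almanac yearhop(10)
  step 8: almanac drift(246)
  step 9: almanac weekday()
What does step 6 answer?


Answer: 1872-10-22

Derivation:
> almanac anchor d: 2241-01-05
:: 2241-01-05
> almanac anchor d: 2214-03-12
:: 2214-03-12
> almanac anchor d: 1876-08-22
:: 1876-08-22
> almanac monthhop n: -33
:: 1873-11-22
> almanac yearhop n: 0
:: 1873-11-22
> almanac monthhop n: -13
:: 1872-10-22
> almanac yearhop n: 10
:: 1882-10-22
> almanac drift n: 246
:: 1883-06-25
> almanac weekday
:: Monday


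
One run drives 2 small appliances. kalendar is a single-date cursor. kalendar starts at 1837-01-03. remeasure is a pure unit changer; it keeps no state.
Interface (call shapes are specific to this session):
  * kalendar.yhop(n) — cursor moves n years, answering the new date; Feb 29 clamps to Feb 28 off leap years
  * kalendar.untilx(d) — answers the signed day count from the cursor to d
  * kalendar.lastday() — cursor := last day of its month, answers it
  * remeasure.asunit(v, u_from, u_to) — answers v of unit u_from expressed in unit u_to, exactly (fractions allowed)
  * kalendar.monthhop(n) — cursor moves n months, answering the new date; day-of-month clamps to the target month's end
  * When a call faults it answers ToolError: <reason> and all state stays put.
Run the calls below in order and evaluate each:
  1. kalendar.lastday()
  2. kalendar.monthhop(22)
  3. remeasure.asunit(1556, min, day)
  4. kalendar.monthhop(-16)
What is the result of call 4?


% kalendar.lastday() => 1837-01-31
% kalendar.monthhop(n→22) => 1838-11-30
% remeasure.asunit(v→1556, u_from→min, u_to→day) => 389/360
% kalendar.monthhop(n→-16) => 1837-07-30

Answer: 1837-07-30


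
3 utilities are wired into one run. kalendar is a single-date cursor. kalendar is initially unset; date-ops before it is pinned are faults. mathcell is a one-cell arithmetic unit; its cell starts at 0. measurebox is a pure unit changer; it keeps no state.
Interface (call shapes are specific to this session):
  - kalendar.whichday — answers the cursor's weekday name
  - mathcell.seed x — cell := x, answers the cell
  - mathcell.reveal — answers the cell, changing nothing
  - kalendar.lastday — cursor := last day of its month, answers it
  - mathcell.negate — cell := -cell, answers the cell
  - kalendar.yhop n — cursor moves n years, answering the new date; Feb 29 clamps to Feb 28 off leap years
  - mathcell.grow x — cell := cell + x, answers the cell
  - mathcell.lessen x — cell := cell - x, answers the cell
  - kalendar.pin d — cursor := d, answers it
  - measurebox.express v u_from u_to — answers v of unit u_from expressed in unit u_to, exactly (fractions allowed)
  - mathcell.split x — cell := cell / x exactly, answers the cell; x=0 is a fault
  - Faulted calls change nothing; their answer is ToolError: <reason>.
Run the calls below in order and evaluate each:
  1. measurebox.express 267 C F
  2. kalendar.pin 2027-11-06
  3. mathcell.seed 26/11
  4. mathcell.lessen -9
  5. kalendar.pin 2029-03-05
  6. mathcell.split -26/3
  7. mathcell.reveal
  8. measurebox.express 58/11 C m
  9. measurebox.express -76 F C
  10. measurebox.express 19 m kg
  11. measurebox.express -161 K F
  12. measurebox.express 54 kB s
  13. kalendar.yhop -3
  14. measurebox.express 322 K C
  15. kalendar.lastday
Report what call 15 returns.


Act: measurebox.express[v: 267; u_from: C; u_to: F]
Obs: 2563/5
Act: kalendar.pin[d: 2027-11-06]
Obs: 2027-11-06
Act: mathcell.seed[x: 26/11]
Obs: 26/11
Act: mathcell.lessen[x: -9]
Obs: 125/11
Act: kalendar.pin[d: 2029-03-05]
Obs: 2029-03-05
Act: mathcell.split[x: -26/3]
Obs: -375/286
Act: mathcell.reveal[]
Obs: -375/286
Act: measurebox.express[v: 58/11; u_from: C; u_to: m]
Obs: ToolError: incompatible units
Act: measurebox.express[v: -76; u_from: F; u_to: C]
Obs: -60
Act: measurebox.express[v: 19; u_from: m; u_to: kg]
Obs: ToolError: incompatible units
Act: measurebox.express[v: -161; u_from: K; u_to: F]
Obs: -74947/100
Act: measurebox.express[v: 54; u_from: kB; u_to: s]
Obs: ToolError: incompatible units
Act: kalendar.yhop[n: -3]
Obs: 2026-03-05
Act: measurebox.express[v: 322; u_from: K; u_to: C]
Obs: 977/20
Act: kalendar.lastday[]
Obs: 2026-03-31

Answer: 2026-03-31


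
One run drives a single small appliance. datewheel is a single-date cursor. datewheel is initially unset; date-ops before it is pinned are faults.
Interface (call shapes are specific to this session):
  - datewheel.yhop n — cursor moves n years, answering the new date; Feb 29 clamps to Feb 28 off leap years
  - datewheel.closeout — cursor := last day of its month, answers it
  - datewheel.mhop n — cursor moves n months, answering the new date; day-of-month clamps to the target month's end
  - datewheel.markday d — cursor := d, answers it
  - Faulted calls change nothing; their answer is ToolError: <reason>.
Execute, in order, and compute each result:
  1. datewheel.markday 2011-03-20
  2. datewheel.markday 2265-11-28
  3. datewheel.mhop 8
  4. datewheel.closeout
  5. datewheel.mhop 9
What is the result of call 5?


==> markday(d='2011-03-20')
<== 2011-03-20
==> markday(d='2265-11-28')
<== 2265-11-28
==> mhop(n='8')
<== 2266-07-28
==> closeout()
<== 2266-07-31
==> mhop(n='9')
<== 2267-04-30

Answer: 2267-04-30


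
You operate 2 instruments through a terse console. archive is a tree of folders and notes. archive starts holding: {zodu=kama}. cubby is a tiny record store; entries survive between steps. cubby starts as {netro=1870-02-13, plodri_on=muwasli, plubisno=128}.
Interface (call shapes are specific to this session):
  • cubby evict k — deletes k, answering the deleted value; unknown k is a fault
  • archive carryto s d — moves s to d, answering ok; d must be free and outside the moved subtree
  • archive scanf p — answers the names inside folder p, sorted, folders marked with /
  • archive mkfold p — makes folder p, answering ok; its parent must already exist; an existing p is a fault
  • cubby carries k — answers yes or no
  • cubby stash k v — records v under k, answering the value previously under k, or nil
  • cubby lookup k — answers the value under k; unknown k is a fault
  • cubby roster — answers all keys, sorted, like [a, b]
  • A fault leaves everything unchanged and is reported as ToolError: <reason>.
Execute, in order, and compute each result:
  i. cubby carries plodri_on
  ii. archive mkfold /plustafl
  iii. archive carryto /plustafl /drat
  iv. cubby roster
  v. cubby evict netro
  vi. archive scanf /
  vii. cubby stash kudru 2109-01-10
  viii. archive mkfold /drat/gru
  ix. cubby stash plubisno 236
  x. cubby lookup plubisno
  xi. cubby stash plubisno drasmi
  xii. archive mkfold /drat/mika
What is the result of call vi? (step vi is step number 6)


Answer: [drat/, zodu]

Derivation:
Calling cubby carries with k→plodri_on, yielding yes.
Next I call archive mkfold with p→/plustafl, and get ok.
I invoke archive carryto with s→/plustafl, d→/drat, yielding ok.
Then cubby roster(), which returns [netro, plodri_on, plubisno].
I call cubby evict with k→netro, giving 1870-02-13.
I invoke archive scanf with p→/, and observe [drat/, zodu].
Next I call cubby stash with k→kudru, v→2109-01-10, and observe nil.
Invoking archive mkfold with p→/drat/gru, giving ok.
Next I call cubby stash with k→plubisno, v→236, — result: 128.
I invoke cubby lookup with k→plubisno, and observe 236.
Now I run cubby stash with k→plubisno, v→drasmi, which returns 236.
Calling archive mkfold with p→/drat/mika, yielding ok.


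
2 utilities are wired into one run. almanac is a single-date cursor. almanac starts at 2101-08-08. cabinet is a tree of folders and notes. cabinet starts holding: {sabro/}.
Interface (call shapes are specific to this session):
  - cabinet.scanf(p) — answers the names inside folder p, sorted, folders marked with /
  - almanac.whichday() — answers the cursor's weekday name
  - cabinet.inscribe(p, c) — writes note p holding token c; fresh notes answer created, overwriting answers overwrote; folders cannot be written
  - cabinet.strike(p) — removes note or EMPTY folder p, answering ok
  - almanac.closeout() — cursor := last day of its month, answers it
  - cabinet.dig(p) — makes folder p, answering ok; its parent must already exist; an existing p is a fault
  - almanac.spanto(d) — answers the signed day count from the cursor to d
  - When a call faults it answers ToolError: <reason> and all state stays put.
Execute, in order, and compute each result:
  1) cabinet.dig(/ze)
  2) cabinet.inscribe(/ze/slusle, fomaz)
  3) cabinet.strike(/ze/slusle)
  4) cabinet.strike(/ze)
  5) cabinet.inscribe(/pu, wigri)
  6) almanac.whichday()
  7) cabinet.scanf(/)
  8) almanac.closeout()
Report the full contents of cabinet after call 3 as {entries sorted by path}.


Answer: {sabro/, ze/}

Derivation:
> dig /ze
= ok
> inscribe /ze/slusle fomaz
= created
> strike /ze/slusle
= ok
> strike /ze
= ok
> inscribe /pu wigri
= created
> whichday
= Monday
> scanf /
= [pu, sabro/]
> closeout
= 2101-08-31


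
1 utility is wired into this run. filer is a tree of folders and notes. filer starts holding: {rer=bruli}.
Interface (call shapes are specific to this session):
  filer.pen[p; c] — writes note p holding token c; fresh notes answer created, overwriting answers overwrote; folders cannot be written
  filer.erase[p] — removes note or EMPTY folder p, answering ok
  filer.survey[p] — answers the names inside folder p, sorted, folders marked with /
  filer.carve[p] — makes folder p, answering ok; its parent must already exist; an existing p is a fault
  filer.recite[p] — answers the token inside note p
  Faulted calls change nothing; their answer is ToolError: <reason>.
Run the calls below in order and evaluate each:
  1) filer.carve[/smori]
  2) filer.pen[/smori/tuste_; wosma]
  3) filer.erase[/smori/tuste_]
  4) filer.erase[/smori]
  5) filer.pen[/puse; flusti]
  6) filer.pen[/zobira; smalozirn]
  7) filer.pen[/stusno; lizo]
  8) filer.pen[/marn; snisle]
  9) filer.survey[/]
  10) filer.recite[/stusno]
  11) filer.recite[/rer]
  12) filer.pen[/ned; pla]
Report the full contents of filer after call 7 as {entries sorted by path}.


Now I run carve passing p: /smori, giving ok.
I use pen passing p: /smori/tuste_, c: wosma: created.
I run erase passing p: /smori/tuste_, and observe ok.
Invoking erase passing p: /smori, and get ok.
Using pen passing p: /puse, c: flusti, → created.
I invoke pen passing p: /zobira, c: smalozirn, and see created.
Then pen passing p: /stusno, c: lizo, → created.
Then pen passing p: /marn, c: snisle: created.
Using survey passing p: /: [marn, puse, rer, stusno, zobira].
I try recite passing p: /stusno, — result: lizo.
Using recite passing p: /rer, and see bruli.
Then pen passing p: /ned, c: pla, → created.

Answer: {puse=flusti, rer=bruli, stusno=lizo, zobira=smalozirn}


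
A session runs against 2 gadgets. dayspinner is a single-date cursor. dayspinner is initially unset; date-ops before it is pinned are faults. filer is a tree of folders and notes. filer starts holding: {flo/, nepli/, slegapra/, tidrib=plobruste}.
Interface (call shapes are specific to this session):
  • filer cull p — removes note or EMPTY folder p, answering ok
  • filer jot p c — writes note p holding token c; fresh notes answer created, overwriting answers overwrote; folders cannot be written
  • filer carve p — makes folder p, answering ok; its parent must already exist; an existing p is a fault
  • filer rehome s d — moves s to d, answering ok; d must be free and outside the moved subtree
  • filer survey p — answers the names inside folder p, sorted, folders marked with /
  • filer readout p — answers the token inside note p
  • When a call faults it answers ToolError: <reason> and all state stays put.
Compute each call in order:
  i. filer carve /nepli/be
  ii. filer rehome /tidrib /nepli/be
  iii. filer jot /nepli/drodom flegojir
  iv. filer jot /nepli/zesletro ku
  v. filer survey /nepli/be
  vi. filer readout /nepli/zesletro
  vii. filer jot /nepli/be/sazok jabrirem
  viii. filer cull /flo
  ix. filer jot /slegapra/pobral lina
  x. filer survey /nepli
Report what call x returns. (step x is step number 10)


Answer: [be/, drodom, zesletro]

Derivation:
I call filer carve on p→/nepli/be, which returns ok.
I invoke filer rehome on s→/tidrib, d→/nepli/be: ToolError: exists.
I run filer jot on p→/nepli/drodom, c→flegojir, giving created.
Now I run filer jot on p→/nepli/zesletro, c→ku, and see created.
Using filer survey on p→/nepli/be, yielding [].
I try filer readout on p→/nepli/zesletro, yielding ku.
Calling filer jot on p→/nepli/be/sazok, c→jabrirem, and see created.
Invoking filer cull on p→/flo, and get ok.
Next I call filer jot on p→/slegapra/pobral, c→lina: created.
I invoke filer survey on p→/nepli, and see [be/, drodom, zesletro].


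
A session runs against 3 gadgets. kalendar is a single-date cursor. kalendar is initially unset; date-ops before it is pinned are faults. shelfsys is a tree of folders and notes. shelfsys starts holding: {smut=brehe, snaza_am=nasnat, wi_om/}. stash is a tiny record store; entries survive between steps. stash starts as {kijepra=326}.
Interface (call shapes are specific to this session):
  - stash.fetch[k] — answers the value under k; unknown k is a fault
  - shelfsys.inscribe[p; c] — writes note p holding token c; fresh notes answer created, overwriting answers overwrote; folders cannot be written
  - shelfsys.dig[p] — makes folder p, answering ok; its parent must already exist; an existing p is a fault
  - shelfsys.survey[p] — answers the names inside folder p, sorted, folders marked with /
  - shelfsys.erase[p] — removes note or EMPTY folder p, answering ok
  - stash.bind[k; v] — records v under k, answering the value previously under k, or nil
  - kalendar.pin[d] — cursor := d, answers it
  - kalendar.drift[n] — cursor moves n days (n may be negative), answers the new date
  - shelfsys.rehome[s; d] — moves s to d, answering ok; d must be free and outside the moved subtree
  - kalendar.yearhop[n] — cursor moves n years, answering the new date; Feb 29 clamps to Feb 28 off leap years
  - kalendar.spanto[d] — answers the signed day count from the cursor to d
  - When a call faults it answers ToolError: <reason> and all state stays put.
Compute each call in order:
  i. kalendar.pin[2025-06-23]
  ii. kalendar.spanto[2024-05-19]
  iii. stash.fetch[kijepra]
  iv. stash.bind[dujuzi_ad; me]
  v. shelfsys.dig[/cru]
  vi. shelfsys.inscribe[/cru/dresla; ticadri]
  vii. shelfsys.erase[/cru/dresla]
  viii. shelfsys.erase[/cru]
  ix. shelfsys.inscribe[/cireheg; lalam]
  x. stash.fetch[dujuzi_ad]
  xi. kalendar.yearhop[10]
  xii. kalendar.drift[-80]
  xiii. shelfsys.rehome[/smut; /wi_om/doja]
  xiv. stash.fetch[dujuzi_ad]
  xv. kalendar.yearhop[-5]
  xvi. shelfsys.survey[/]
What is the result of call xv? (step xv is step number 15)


Answer: 2030-04-04

Derivation:
Step: kalendar.pin[d='2025-06-23']
Result: 2025-06-23
Step: kalendar.spanto[d='2024-05-19']
Result: -400
Step: stash.fetch[k='kijepra']
Result: 326
Step: stash.bind[k='dujuzi_ad'; v='me']
Result: nil
Step: shelfsys.dig[p='/cru']
Result: ok
Step: shelfsys.inscribe[p='/cru/dresla'; c='ticadri']
Result: created
Step: shelfsys.erase[p='/cru/dresla']
Result: ok
Step: shelfsys.erase[p='/cru']
Result: ok
Step: shelfsys.inscribe[p='/cireheg'; c='lalam']
Result: created
Step: stash.fetch[k='dujuzi_ad']
Result: me
Step: kalendar.yearhop[n='10']
Result: 2035-06-23
Step: kalendar.drift[n='-80']
Result: 2035-04-04
Step: shelfsys.rehome[s='/smut'; d='/wi_om/doja']
Result: ok
Step: stash.fetch[k='dujuzi_ad']
Result: me
Step: kalendar.yearhop[n='-5']
Result: 2030-04-04
Step: shelfsys.survey[p='/']
Result: [cireheg, snaza_am, wi_om/]


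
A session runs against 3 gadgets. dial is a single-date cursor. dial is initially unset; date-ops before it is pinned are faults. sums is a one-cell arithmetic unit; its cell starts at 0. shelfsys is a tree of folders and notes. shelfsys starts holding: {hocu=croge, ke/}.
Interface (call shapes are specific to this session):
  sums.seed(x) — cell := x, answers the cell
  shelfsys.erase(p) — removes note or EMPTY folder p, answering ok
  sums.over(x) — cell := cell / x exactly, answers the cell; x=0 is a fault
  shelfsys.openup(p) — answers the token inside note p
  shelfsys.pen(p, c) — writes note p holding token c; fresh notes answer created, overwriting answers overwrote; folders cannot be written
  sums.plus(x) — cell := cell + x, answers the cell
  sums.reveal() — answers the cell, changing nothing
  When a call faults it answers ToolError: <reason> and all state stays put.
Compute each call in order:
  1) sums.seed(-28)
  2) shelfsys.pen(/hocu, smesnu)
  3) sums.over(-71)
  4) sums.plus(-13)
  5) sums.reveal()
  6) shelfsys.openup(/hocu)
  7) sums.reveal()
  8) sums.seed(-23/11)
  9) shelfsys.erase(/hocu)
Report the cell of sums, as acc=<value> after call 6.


;; sums.seed(x=-28) ~> -28
;; shelfsys.pen(p=/hocu, c=smesnu) ~> overwrote
;; sums.over(x=-71) ~> 28/71
;; sums.plus(x=-13) ~> -895/71
;; sums.reveal() ~> -895/71
;; shelfsys.openup(p=/hocu) ~> smesnu
;; sums.reveal() ~> -895/71
;; sums.seed(x=-23/11) ~> -23/11
;; shelfsys.erase(p=/hocu) ~> ok

Answer: acc=-895/71


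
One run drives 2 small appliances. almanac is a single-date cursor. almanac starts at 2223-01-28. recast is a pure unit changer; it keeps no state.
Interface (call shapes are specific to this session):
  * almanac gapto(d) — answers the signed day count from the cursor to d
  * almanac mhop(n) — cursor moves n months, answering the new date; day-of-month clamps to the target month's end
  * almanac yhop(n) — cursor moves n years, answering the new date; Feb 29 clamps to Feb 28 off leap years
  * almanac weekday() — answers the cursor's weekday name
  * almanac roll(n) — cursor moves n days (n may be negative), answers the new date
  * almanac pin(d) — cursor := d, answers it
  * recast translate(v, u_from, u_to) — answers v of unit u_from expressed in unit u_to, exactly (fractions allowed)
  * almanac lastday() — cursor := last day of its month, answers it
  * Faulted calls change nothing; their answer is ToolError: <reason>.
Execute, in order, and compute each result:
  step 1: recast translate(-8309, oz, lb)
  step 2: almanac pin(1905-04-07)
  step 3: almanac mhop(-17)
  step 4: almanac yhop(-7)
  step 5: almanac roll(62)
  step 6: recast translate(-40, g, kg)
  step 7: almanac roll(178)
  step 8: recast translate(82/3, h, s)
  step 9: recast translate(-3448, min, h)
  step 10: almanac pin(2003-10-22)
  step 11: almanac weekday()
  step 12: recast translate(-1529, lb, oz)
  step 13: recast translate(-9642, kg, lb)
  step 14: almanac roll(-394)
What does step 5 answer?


Answer: 1897-01-08

Derivation:
;; 1. recast translate(v=-8309, u_from=oz, u_to=lb) == -8309/16
;; 2. almanac pin(d=1905-04-07) == 1905-04-07
;; 3. almanac mhop(n=-17) == 1903-11-07
;; 4. almanac yhop(n=-7) == 1896-11-07
;; 5. almanac roll(n=62) == 1897-01-08
;; 6. recast translate(v=-40, u_from=g, u_to=kg) == -1/25
;; 7. almanac roll(n=178) == 1897-07-05
;; 8. recast translate(v=82/3, u_from=h, u_to=s) == 98400
;; 9. recast translate(v=-3448, u_from=min, u_to=h) == -862/15
;; 10. almanac pin(d=2003-10-22) == 2003-10-22
;; 11. almanac weekday() == Wednesday
;; 12. recast translate(v=-1529, u_from=lb, u_to=oz) == -24464
;; 13. recast translate(v=-9642, u_from=kg, u_to=lb) == -964200000000/45359237
;; 14. almanac roll(n=-394) == 2002-09-23
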